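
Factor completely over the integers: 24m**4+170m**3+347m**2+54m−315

(2m+5)(3m+7)(4m−3)(m+3)

By the rational root theorem, m = −5/2 is a root, giving the factor (2m+5) and quotient 12m**3+55m**2+36m−63.
Then m = −3 is a root, so (m+3) divides it; the quotient is 12m**2+19m−21.
The remaining quadratic factors as (4m−3)(3m+7).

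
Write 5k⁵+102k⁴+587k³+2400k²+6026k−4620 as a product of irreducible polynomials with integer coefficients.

(5k−3)(k+14)(k+5)(k²+2k+22)

Among the possible rational roots, k = 3/5 is a root, so (5k−3) divides it; the quotient is k⁴+21k³+130k²+558k+1540.
Continuing, k = −14 is a root, giving the factor (k+14) and quotient k³+7k²+32k+110.
Continuing, k = −5 is a root, giving the factor (k+5) and quotient k²+2k+22.
The quadratic k²+2k+22 has discriminant −84 < 0 and is irreducible over ℤ.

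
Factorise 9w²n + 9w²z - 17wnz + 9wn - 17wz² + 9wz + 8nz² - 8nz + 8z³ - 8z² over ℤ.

Group: n(9w² - 17wz + 9w + 8z² - 8z) + z(9w² - 17wz + 9w + 8z² - 8z); both groups contain (9w² - 17wz + 9w + 8z² - 8z), so (n + z) is a factor with cofactor 9w² - 17wz + 9w + 8z² - 8z.
The cofactor groups again: 9w² - 17wz + 9w + 8z² - 8z = w(9w - 8z) + (-z + 1)(9w - 8z); both groups contain (9w - 8z), giving (w - z + 1)(9w - 8z).

(9w - 8z)(n + z)(w - z + 1)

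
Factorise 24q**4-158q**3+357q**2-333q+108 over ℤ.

Testing divisors of the constant over divisors of the leading coefficient, q = 3/4 is a root, so (4q-3) is a factor; dividing leaves 6q**3-35q**2+63q-36.
Next, q = 4/3 is a root, so (3q-4) is a factor; dividing leaves 2q**2-9q+9.
The remaining quadratic factors as (q-3)(2q-3).

(2q-3)(3q-4)(4q-3)(q-3)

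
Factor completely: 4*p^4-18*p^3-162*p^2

2*p^2*(2*p+9)*(p-9)

Pull out the common factor 2*p^2, then factor the remaining trinomial.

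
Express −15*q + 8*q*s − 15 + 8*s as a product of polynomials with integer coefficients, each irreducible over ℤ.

Group as (8*q*s − 15*q) + (8*s − 15) = q*(8*s − 15) + (8*s − 15).
Both groups share the factor (8*s − 15).

(8*s − 15)*(q + 1)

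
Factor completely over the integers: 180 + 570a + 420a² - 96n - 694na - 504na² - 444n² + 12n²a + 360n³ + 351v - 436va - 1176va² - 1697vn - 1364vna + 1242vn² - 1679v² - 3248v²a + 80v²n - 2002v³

Group: 14v(-143v² + 67vn - 232va - 171v + 60n² + 2na - 24n - 84a² - 114a - 36) + (6n - 5)(-143v² + 67vn - 232va - 171v + 60n² + 2na - 24n - 84a² - 114a - 36); both groups contain (-143v² + 67vn - 232va - 171v + 60n² + 2na - 24n - 84a² - 114a - 36), so (14v + 6n - 5) is a factor with cofactor -143v² + 67vn - 232va - 171v + 60n² + 2na - 24n - 84a² - 114a - 36.
The cofactor groups again: -143v² + 67vn - 232va - 171v + 60n² + 2na - 24n - 84a² - 114a - 36 = -13v(11v + 5n + 6a + 3) + (12n - 14a - 12)(11v + 5n + 6a + 3); both groups contain (11v + 5n + 6a + 3), giving -(13v - 12n + 14a + 12)(11v + 5n + 6a + 3).

-(13v - 12n + 14a + 12)(11v + 5n + 6a + 3)(14v + 6n - 5)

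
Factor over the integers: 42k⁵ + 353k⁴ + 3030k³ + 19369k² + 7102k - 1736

(6k - 1)(7k + 4)(k + 7)(k² + k + 62)

By the rational root theorem, k = -4/7 is a root, so (7k + 4) divides it; the quotient is 6k⁴ + 47k³ + 406k² + 2535k - 434.
Continuing, k = -7 is a root, giving the factor (k + 7) and quotient 6k³ + 5k² + 371k - 62.
Continuing, k = 1/6 is a root, giving the factor (6k - 1) and quotient k² + k + 62.
The quadratic k² + k + 62 has discriminant -247 < 0 and is irreducible over ℤ.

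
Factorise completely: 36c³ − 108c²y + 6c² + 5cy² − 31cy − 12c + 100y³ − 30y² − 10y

Group: 2c(18c² − 9cy + 12c − 20y² + 10y) + (−5y − 1)(18c² − 9cy + 12c − 20y² + 10y); both groups contain (18c² − 9cy + 12c − 20y² + 10y), so (2c − 5y − 1) is a factor with cofactor 18c² − 9cy + 12c − 20y² + 10y.
The cofactor groups again: 18c² − 9cy + 12c − 20y² + 10y = 6c(3c − 4y + 2) + 5y(3c − 4y + 2); both groups contain (3c − 4y + 2), giving (6c + 5y)(3c − 4y + 2).

(2c − 5y − 1)(3c − 4y + 2)(6c + 5y)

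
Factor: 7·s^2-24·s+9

(7·s-3)·(s-3)

Need a pair with product 7·9 = 63 and sum -24: that's -21 and -3.
Split the middle term: 7·s^2-21·s - 3·s+9 = 7·s·(s-3) - 3·(s-3).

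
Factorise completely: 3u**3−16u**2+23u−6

(3u−1)(u−2)(u−3)

Testing divisors of the constant over divisors of the leading coefficient, u = 3 is a root, so (u−3) is a factor; dividing leaves 3u**2−7u+2.
The remaining quadratic factors as (u−2)(3u−1).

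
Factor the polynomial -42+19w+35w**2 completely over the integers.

(5w+7)(7w-6)

Need a pair with product 35·(-42) = -1470 and sum 19: that's -30 and 49.
Split the middle term: 35w**2-30w + 49w-42 = 5w(7w-6) + 7(7w-6).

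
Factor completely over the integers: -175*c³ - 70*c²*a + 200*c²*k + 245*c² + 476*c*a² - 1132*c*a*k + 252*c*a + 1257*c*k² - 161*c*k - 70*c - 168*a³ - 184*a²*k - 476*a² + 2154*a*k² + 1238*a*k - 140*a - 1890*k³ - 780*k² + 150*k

-(5*c - 2*a - 9*k - 5)*(5*c - 6*a + 14*k - 2)*(7*c + 14*a - 15*k)

Group: 5*c*(-35*c² - 56*c*a + 138*c*k + 35*c + 28*a² + 96*a*k + 70*a - 135*k² - 75*k) + (-6*a + 14*k - 2)*(-35*c² - 56*c*a + 138*c*k + 35*c + 28*a² + 96*a*k + 70*a - 135*k² - 75*k); both groups contain (-35*c² - 56*c*a + 138*c*k + 35*c + 28*a² + 96*a*k + 70*a - 135*k² - 75*k), so (5*c - 6*a + 14*k - 2) is a factor with cofactor -35*c² - 56*c*a + 138*c*k + 35*c + 28*a² + 96*a*k + 70*a - 135*k² - 75*k.
The cofactor groups again: -35*c² - 56*c*a + 138*c*k + 35*c + 28*a² + 96*a*k + 70*a - 135*k² - 75*k = -5*c*(7*c + 14*a - 15*k) + (2*a + 9*k + 5)*(7*c + 14*a - 15*k); both groups contain (7*c + 14*a - 15*k), giving -(5*c - 2*a - 9*k - 5)*(7*c + 14*a - 15*k).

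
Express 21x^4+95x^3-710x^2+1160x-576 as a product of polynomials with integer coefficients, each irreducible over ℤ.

(3x-4)(7x-8)(x+9)(x-2)

Trying the rational-root candidates, x = -9 is a root, so (x+9) is a factor; dividing leaves 21x^3-94x^2+136x-64.
Next, x = 4/3 is a root, so (3x-4) is a factor; dividing leaves 7x^2-22x+16.
The remaining quadratic factors as (x-2)(7x-8).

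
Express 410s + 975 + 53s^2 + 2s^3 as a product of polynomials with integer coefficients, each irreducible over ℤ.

(2s + 13)(s + 15)(s + 5)

By the rational root theorem, s = -15 is a root, so (s + 15) divides it; the quotient is 2s^2 + 23s + 65.
The remaining quadratic factors as (2s + 13)(s + 5).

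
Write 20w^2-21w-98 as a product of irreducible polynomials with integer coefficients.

Need a pair with product 20·(-98) = -1960 and sum -21: that's 35 and -56.
Split the middle term: 20w^2+35w - 56w-98 = 5w(4w+7) - 14(4w+7).

(4w+7)(5w-14)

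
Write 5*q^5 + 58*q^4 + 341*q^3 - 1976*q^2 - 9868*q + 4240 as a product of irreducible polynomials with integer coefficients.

(5*q - 2)*(q + 4)*(q - 5)*(q^2 + 13*q + 106)

By the rational root theorem, q = -4 is a root, giving the factor (q + 4) and quotient 5*q^4 + 38*q^3 + 189*q^2 - 2732*q + 1060.
Continuing, q = 5 is a root, giving the factor (q - 5) and quotient 5*q^3 + 63*q^2 + 504*q - 212.
Next, q = 2/5 is a root, so (5*q - 2) divides it; the quotient is q^2 + 13*q + 106.
The quadratic q^2 + 13*q + 106 has discriminant -255 < 0 and is irreducible over ℤ.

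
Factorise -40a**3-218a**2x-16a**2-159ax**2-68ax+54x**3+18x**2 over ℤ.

Group: 4a(-10a**2-57ax-4a-54x**2-18x) - x(-10a**2-57ax-4a-54x**2-18x); both groups contain (-10a**2-57ax-4a-54x**2-18x), so (4a-x) is a factor with cofactor -10a**2-57ax-4a-54x**2-18x.
The cofactor groups again: -10a**2-57ax-4a-54x**2-18x = -5a(2a+9x) + (-6x-2)(2a+9x); both groups contain (2a+9x), giving -(5a+6x+2)(2a+9x).

-(2a+9x)(4a-x)(5a+6x+2)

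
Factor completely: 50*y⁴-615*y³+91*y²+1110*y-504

(2*y-1)*(5*y+7)*(5*y-6)*(y-12)

By the rational root theorem, y = 12 is a root, so (y-12) is a factor; dividing leaves 50*y³-15*y²-89*y+42.
Then y = -7/5 is a root, so (5*y+7) is a factor; dividing leaves 10*y²-17*y+6.
The remaining quadratic factors as (5*y-6)(2*y-1).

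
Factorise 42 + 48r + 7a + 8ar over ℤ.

(8r + 7)(a + 6)

Group as (8ar + 7a) + (48r + 42) = a(8r + 7) + 6(8r + 7).
Both groups share the factor (8r + 7).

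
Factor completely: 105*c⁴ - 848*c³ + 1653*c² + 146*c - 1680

Trying the rational-root candidates, c = 7/3 is a root, so (3*c - 7) is a factor; dividing leaves 35*c³ - 201*c² + 82*c + 240.
Next, c = -6/7 is a root, so (7*c + 6) is a factor; dividing leaves 5*c² - 33*c + 40.
The remaining quadratic factors as (c - 5)(5*c - 8).

(3*c - 7)*(5*c - 8)*(7*c + 6)*(c - 5)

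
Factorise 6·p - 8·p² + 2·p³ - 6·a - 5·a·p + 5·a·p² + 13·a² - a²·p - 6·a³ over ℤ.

Group: a·(-6·a² - 7·a·p + 13·a - 2·p² + 8·p - 6) - p·(-6·a² - 7·a·p + 13·a - 2·p² + 8·p - 6); both groups contain (-6·a² - 7·a·p + 13·a - 2·p² + 8·p - 6), so (a - p) is a factor with cofactor -6·a² - 7·a·p + 13·a - 2·p² + 8·p - 6.
The cofactor groups again: -6·a² - 7·a·p + 13·a - 2·p² + 8·p - 6 = -3·a·(2·a + p - 3) + (-2·p + 2)·(2·a + p - 3); both groups contain (2·a + p - 3), giving -(3·a + 2·p - 2)·(2·a + p - 3).

-(2·a + p - 3)·(3·a + 2·p - 2)·(a - p)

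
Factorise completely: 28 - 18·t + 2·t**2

2·(t - 2)·(t - 7)

Pull out the common factor 2, then factor the remaining trinomial.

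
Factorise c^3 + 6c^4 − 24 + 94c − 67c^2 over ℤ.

Trying the rational-root candidates, c = 2 is a root, so (c − 2) divides it; the quotient is 6c^3 + 13c^2 − 41c + 12.
Then c = −4 is a root, giving the factor (c + 4) and quotient 6c^2 − 11c + 3.
The remaining quadratic factors as (3c − 1)(2c − 3).

(2c − 3)(3c − 1)(c + 4)(c − 2)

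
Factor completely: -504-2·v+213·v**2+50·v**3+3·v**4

By the rational root theorem, v = 4/3 is a root, so (3·v-4) divides it; the quotient is v**3+18·v**2+95·v+126.
Continuing, v = -7 is a root, so (v+7) divides it; the quotient is v**2+11·v+18.
The remaining quadratic factors as (v+9)(v+2).

(3·v-4)·(v+2)·(v+7)·(v+9)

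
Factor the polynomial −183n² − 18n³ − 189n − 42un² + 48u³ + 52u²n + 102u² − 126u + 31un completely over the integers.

Group: 3u(16u² + 12un − 14u − 18n² − 21n) + (n + 9)(16u² + 12un − 14u − 18n² − 21n); both groups contain (16u² + 12un − 14u − 18n² − 21n), so (3u + n + 9) is a factor with cofactor 16u² + 12un − 14u − 18n² − 21n.
The cofactor groups again: 16u² + 12un − 14u − 18n² − 21n = 2u(8u − 6n − 7) + 3n(8u − 6n − 7); both groups contain (8u − 6n − 7), giving (2u + 3n)(8u − 6n − 7).

(8u − 6n − 7)(2u + 3n)(3u + n + 9)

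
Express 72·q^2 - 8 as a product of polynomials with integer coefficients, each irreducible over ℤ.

Factor out 8, leaving 9·q^2 - 1, which is a difference of two squares.

8·(3·q + 1)·(3·q - 1)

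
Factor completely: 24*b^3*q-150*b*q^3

Pull out the common factor 6*b*q; 4*b^2-25*q^2 is a difference of squares.

6*b*q*(2*b+5*q)*(2*b-5*q)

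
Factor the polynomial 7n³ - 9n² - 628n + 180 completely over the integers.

Trying the rational-root candidates, n = 10 is a root, so (n - 10) divides it; the quotient is 7n² + 61n - 18.
The remaining quadratic factors as (n + 9)(7n - 2).

(7n - 2)(n + 9)(n - 10)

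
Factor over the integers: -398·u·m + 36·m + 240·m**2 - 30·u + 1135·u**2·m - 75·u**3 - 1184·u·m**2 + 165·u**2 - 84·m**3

Group: 5·u·(-15·u**2 + 209·u·m + 33·u + 14·m**2 - 40·m - 6) - 6·m·(-15·u**2 + 209·u·m + 33·u + 14·m**2 - 40·m - 6); both groups contain (-15·u**2 + 209·u·m + 33·u + 14·m**2 - 40·m - 6), so (5·u - 6·m) is a factor with cofactor -15·u**2 + 209·u·m + 33·u + 14·m**2 - 40·m - 6.
The cofactor groups again: -15·u**2 + 209·u·m + 33·u + 14·m**2 - 40·m - 6 = -u·(15·u + m - 3) + (14·m + 2)·(15·u + m - 3); both groups contain (15·u + m - 3), giving -(u - 14·m - 2)·(15·u + m - 3).

-(u - 14·m - 2)·(5·u - 6·m)·(15·u + m - 3)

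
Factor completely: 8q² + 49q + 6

(8q + 1)(q + 6)

Need a pair with product 8·6 = 48 and sum 49: that's 1 and 48.
Split the middle term: 8q² + q + 48q + 6 = q(8q + 1) + 6(8q + 1).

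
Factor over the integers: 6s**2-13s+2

Need a pair with product 6·2 = 12 and sum -13: that's -12 and -1.
Split the middle term: 6s**2-12s - s+2 = 6s(s-2) - (s-2).

(6s-1)(s-2)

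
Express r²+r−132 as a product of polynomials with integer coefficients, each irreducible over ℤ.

(r+12)·(r−11)

Two integers with product −132 and sum 1 are 12 and −11.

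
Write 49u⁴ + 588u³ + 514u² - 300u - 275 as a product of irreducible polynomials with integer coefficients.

(7u + 5)(7u - 5)(u + 1)(u + 11)

Trying the rational-root candidates, u = -1 is a root, giving the factor (u + 1) and quotient 49u³ + 539u² - 25u - 275.
Continuing, u = 5/7 is a root, so (7u - 5) divides it; the quotient is 7u² + 82u + 55.
The remaining quadratic factors as (7u + 5)(u + 11).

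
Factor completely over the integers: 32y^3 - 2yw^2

2y(4y - w)(4y + w)

Pull out the common factor 2y; 16y^2 - w^2 is a difference of squares.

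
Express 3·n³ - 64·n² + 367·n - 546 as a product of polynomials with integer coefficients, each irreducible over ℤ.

Trying the rational-root candidates, n = 6 is a root, so (n - 6) is a factor; dividing leaves 3·n² - 46·n + 91.
The remaining quadratic factors as (n - 13)(3·n - 7).

(3·n - 7)·(n - 13)·(n - 6)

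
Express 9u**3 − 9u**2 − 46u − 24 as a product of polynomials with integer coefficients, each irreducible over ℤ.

By the rational root theorem, u = −2/3 is a root, so (3u + 2) divides it; the quotient is 3u**2 − 5u − 12.
The remaining quadratic factors as (u − 3)(3u + 4).

(3u + 2)(3u + 4)(u − 3)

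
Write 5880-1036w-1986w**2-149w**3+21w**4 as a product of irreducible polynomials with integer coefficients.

Among the possible rational roots, w = 14 is a root, so (w-14) divides it; the quotient is 21w**3+145w**2+44w-420.
Continuing, w = -6 is a root, so (w+6) divides it; the quotient is 21w**2+19w-70.
The remaining quadratic factors as (3w+7)(7w-10).

(3w+7)(7w-10)(w+6)(w-14)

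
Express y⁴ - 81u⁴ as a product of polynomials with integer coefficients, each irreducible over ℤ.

(y - 3u)(y + 3u)(y² + 9u²)

Difference of squares twice: with A = y and B = 3u, A⁴ − B⁴ = (A² − B²)(A² + B²), and A² − B² factors again.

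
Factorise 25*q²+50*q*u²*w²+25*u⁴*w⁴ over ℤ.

25*(q+u²*w²)²

Factor out 25 first: what remains is q²+2*q*u²*w²+u⁴*w⁴.
Recognize a perfect-square trinomial with the parts u²*w² and q.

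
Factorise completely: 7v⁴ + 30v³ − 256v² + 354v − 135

(7v − 5)(v + 9)(v − 1)(v − 3)

Trying the rational-root candidates, v = −9 is a root, so (v + 9) is a factor; dividing leaves 7v³ − 33v² + 41v − 15.
Continuing, v = 5/7 is a root, so (7v − 5) divides it; the quotient is v² − 4v + 3.
The remaining quadratic factors as (v − 1)(v − 3).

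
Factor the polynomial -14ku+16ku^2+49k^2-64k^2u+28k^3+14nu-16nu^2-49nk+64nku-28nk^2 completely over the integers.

-(n-k)(4k-8u+7)(7k-2u)

Group: 7k(-4nk+8nu-7n+4k^2-8ku+7k) - 2u(-4nk+8nu-7n+4k^2-8ku+7k); both groups contain (-4nk+8nu-7n+4k^2-8ku+7k), so (7k-2u) is a factor with cofactor -4nk+8nu-7n+4k^2-8ku+7k.
The cofactor groups again: -4nk+8nu-7n+4k^2-8ku+7k = -4k(n-k) + (8u-7)(n-k); both groups contain (n-k), giving -(4k-8u+7)(n-k).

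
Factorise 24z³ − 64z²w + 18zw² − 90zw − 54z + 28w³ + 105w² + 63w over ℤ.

Group: 2z(12z² − 38zw − 18z + 28w² + 21w) + (w + 3)(12z² − 38zw − 18z + 28w² + 21w); both groups contain (12z² − 38zw − 18z + 28w² + 21w), so (2z + w + 3) is a factor with cofactor 12z² − 38zw − 18z + 28w² + 21w.
The cofactor groups again: 12z² − 38zw − 18z + 28w² + 21w = 2z(6z − 7w) + (−4w − 3)(6z − 7w); both groups contain (6z − 7w), giving (2z − 4w − 3)(6z − 7w).

(2z − 4w − 3)(6z − 7w)(2z + w + 3)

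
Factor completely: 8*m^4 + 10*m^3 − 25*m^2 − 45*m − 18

(2*m + 3)*(4*m + 3)*(m + 1)*(m − 2)

Trying the rational-root candidates, m = 2 is a root, giving the factor (m − 2) and quotient 8*m^3 + 26*m^2 + 27*m + 9.
Next, m = −3/4 is a root, so (4*m + 3) divides it; the quotient is 2*m^2 + 5*m + 3.
The remaining quadratic factors as (m + 1)(2*m + 3).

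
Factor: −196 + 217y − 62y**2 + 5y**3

(5y − 7)(y − 4)(y − 7)

Among the possible rational roots, y = 4 is a root, giving the factor (y − 4) and quotient 5y**2 − 42y + 49.
The remaining quadratic factors as (5y − 7)(y − 7).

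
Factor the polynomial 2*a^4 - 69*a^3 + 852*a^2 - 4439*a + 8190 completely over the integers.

Trying the rational-root candidates, a = 7 is a root, so (a - 7) divides it; the quotient is 2*a^3 - 55*a^2 + 467*a - 1170.
Next, a = 10 is a root, so (a - 10) is a factor; dividing leaves 2*a^2 - 35*a + 117.
The remaining quadratic factors as (2*a - 9)(a - 13).

(2*a - 9)*(a - 10)*(a - 13)*(a - 7)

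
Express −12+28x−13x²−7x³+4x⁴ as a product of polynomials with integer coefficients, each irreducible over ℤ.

(4x−3)(x+2)(x−1)(x−2)

Among the possible rational roots, x = 3/4 is a root, giving the factor (4x−3) and quotient x³−x²−4x+4.
Next, x = 1 is a root, so (x−1) divides it; the quotient is x²−4.
The remaining quadratic factors as (x−2)(x+2).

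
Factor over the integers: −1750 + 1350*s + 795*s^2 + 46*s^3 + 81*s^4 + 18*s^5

(3*s + 7)*(6*s − 5)*(s + 5)*(s^2 − 2*s + 10)

By the rational root theorem, s = −7/3 is a root, so (3*s + 7) is a factor; dividing leaves 6*s^4 + 13*s^3 − 15*s^2 + 300*s − 250.
Continuing, s = −5 is a root, so (s + 5) divides it; the quotient is 6*s^3 − 17*s^2 + 70*s − 50.
Next, s = 5/6 is a root, so (6*s − 5) is a factor; dividing leaves s^2 − 2*s + 10.
The quadratic s^2 − 2*s + 10 has discriminant −36 < 0 and is irreducible over ℤ.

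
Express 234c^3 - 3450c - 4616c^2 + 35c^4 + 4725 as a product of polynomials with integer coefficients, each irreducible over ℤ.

By the rational root theorem, c = -7/5 is a root, so (5c + 7) divides it; the quotient is 7c^3 + 37c^2 - 975c + 675.
Continuing, c = 9 is a root, so (c - 9) is a factor; dividing leaves 7c^2 + 100c - 75.
The remaining quadratic factors as (7c - 5)(c + 15).

(5c + 7)(7c - 5)(c + 15)(c - 9)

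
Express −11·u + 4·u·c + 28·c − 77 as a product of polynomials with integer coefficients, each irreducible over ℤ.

(4·c − 11)·(u + 7)

Group as (4·u·c − 11·u) + (28·c − 77) = u·(4·c − 11) + 7·(4·c − 11).
Both groups share the factor (4·c − 11).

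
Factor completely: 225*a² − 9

Pull out the common factor 9; 25*a² − 1 is a difference of squares.

9*(5*a + 1)*(5*a − 1)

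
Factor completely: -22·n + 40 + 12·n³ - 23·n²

Trying the rational-root candidates, n = 2 is a root, so (n - 2) divides it; the quotient is 12·n² + n - 20.
The remaining quadratic factors as (3·n + 4)(4·n - 5).

(3·n + 4)·(4·n - 5)·(n - 2)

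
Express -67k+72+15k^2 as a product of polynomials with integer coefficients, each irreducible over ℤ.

(3k-8)(5k-9)

Need a pair with product 15·72 = 1080 and sum -67: that's -40 and -27.
Split the middle term: 15k^2-40k - 27k+72 = 5k(3k-8) - 9(3k-8).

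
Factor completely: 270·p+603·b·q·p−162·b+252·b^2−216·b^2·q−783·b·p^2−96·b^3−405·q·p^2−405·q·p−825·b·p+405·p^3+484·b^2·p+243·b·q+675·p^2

Group: 8·b·(−12·b^2−27·b·q+47·b·p+18·b+45·q·p−45·p^2−30·p) + (−9·p−9)·(−12·b^2−27·b·q+47·b·p+18·b+45·q·p−45·p^2−30·p); both groups contain (−12·b^2−27·b·q+47·b·p+18·b+45·q·p−45·p^2−30·p), so (8·b−9·p−9) is a factor with cofactor −12·b^2−27·b·q+47·b·p+18·b+45·q·p−45·p^2−30·p.
The cofactor groups again: −12·b^2−27·b·q+47·b·p+18·b+45·q·p−45·p^2−30·p = −4·b·(3·b−5·p) + (−9·q+9·p+6)·(3·b−5·p); both groups contain (3·b−5·p), giving −(4·b+9·q−9·p−6)·(3·b−5·p).

−(3·b−5·p)·(4·b+9·q−9·p−6)·(8·b−9·p−9)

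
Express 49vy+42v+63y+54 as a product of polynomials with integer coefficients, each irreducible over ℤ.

(7v+9)(7y+6)

Group as (49vy+42v) + (63y+54) = 7v(7y+6) + 9(7y+6).
Both groups share the factor (7y+6).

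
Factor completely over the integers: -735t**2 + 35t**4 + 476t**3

Pull out the common factor 7t**2, then factor the remaining trinomial.

7t**2(5t - 7)(t + 15)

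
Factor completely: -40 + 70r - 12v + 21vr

Group as (21vr - 12v) + (70r - 40) = 3v(7r - 4) + 10(7r - 4).
Both groups share the factor (7r - 4).

(3v + 10)(7r - 4)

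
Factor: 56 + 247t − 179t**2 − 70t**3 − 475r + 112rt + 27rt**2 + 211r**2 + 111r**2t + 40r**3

(5r + 7t − 8)(8r − 5t − 1)(r + 2t + 7)

Group: r(40r**2 + 31rt − 69r − 35t**2 + 33t + 8) + (2t + 7)(40r**2 + 31rt − 69r − 35t**2 + 33t + 8); both groups contain (40r**2 + 31rt − 69r − 35t**2 + 33t + 8), so (r + 2t + 7) is a factor with cofactor 40r**2 + 31rt − 69r − 35t**2 + 33t + 8.
The cofactor groups again: 40r**2 + 31rt − 69r − 35t**2 + 33t + 8 = 5r(8r − 5t − 1) + (7t − 8)(8r − 5t − 1); both groups contain (8r − 5t − 1), giving (5r + 7t − 8)(8r − 5t − 1).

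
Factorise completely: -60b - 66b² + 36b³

Pull out the common factor 6b, then factor the remaining trinomial.

6b(2b - 5)(3b + 2)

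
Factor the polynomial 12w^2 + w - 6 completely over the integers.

(3w - 2)(4w + 3)

Need a pair with product 12·(-6) = -72 and sum 1: that's 9 and -8.
Split the middle term: 12w^2 + 9w - 8w - 6 = 3w(4w + 3) - 2(4w + 3).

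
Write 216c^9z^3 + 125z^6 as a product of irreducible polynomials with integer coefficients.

z^3(6c^3 + 5z)(36c^6 - 30c^3z + 25z^2)

Pull out the common factor z^3, leaving 216c^9 + 125z^3.
Recognize a sum of cubes with the parts 6c^3 and 5z.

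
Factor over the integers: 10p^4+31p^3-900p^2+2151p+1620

Among the possible rational roots, p = 9/2 is a root, giving the factor (2p-9) and quotient 5p^3+38p^2-279p-180.
Next, p = -3/5 is a root, so (5p+3) is a factor; dividing leaves p^2+7p-60.
The remaining quadratic factors as (p+12)(p-5).

(2p-9)(5p+3)(p+12)(p-5)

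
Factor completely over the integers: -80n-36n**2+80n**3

4n(4n-5)(5n+4)

Pull out the common factor 4n, then factor the remaining trinomial.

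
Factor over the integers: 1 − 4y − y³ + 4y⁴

Group as (4y⁴ − 4y) + (−y³ + 1) = 4y(y³ − 1) − (y³ − 1).
Both groups share the factor (y³ − 1).

(4y − 1)(y − 1)(y² + y + 1)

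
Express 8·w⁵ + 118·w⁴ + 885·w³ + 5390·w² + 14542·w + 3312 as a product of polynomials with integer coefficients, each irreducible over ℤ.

By the rational root theorem, w = −1/4 is a root, so (4·w + 1) divides it; the quotient is 2·w⁴ + 29·w³ + 214·w² + 1294·w + 3312.
Next, w = −9/2 is a root, giving the factor (2·w + 9) and quotient w³ + 10·w² + 62·w + 368.
Continuing, w = −8 is a root, giving the factor (w + 8) and quotient w² + 2·w + 46.
The quadratic w² + 2·w + 46 has discriminant −180 < 0 and is irreducible over ℤ.

(2·w + 9)·(4·w + 1)·(w + 8)·(w² + 2·w + 46)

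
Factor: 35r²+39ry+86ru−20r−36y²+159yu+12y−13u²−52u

(5r−3y+13u)(7r+12y−u−4)

Group: 7r(5r−3y+13u) + (12y−u−4)(5r−3y+13u); both groups contain (5r−3y+13u).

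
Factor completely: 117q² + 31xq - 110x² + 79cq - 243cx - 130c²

-(10c + 11x - 13q)(13c + 10x + 9q)

Group: -13c(10c + 11x - 13q) + (-10x - 9q)(10c + 11x - 13q); both groups contain (10c + 11x - 13q).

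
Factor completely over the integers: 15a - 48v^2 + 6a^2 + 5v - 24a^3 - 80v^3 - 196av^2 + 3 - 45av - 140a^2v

-(4a + 4v + 1)(6a + 5v + 3)(a + 4v - 1)

Group: 4a(-6a^2 - 29av + 3a - 20v^2 - 7v + 3) + (4v + 1)(-6a^2 - 29av + 3a - 20v^2 - 7v + 3); both groups contain (-6a^2 - 29av + 3a - 20v^2 - 7v + 3), so (4a + 4v + 1) is a factor with cofactor -6a^2 - 29av + 3a - 20v^2 - 7v + 3.
The cofactor groups again: -6a^2 - 29av + 3a - 20v^2 - 7v + 3 = -a(6a + 5v + 3) + (-4v + 1)(6a + 5v + 3); both groups contain (6a + 5v + 3), giving -(a + 4v - 1)(6a + 5v + 3).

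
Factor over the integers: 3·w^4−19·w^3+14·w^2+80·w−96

(3·w−4)·(w+2)·(w−3)·(w−4)

Testing divisors of the constant over divisors of the leading coefficient, w = 4 is a root, so (w−4) divides it; the quotient is 3·w^3−7·w^2−14·w+24.
Continuing, w = −2 is a root, so (w+2) is a factor; dividing leaves 3·w^2−13·w+12.
The remaining quadratic factors as (w−3)(3·w−4).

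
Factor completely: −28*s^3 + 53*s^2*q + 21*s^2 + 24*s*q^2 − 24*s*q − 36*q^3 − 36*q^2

−(s − 2*q)*(4*s − 3*q − 3)*(7*s + 6*q)

Group: 7*s*(−4*s^2 + 11*s*q + 3*s − 6*q^2 − 6*q) + 6*q*(−4*s^2 + 11*s*q + 3*s − 6*q^2 − 6*q); both groups contain (−4*s^2 + 11*s*q + 3*s − 6*q^2 − 6*q), so (7*s + 6*q) is a factor with cofactor −4*s^2 + 11*s*q + 3*s − 6*q^2 − 6*q.
The cofactor groups again: −4*s^2 + 11*s*q + 3*s − 6*q^2 − 6*q = −4*s*(s − 2*q) + (3*q + 3)*(s − 2*q); both groups contain (s − 2*q), giving −(4*s − 3*q − 3)*(s − 2*q).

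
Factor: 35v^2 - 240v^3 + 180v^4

5v^2(6v - 1)(6v - 7)

Pull out the common factor 5v^2, then factor the remaining trinomial.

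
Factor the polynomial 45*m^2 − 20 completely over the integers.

5*(3*m + 2)*(3*m − 2)

Factor out 5, leaving 9*m^2 − 4, which is a difference of two squares.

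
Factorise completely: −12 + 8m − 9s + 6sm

Group as (6sm − 9s) + (8m − 12) = 3s(2m − 3) + 4(2m − 3).
Both groups share the factor (2m − 3).

(2m − 3)(3s + 4)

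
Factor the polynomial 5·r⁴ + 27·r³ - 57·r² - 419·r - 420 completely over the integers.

Testing divisors of the constant over divisors of the leading coefficient, r = 4 is a root, so (r - 4) is a factor; dividing leaves 5·r³ + 47·r² + 131·r + 105.
Next, r = -5 is a root, so (r + 5) is a factor; dividing leaves 5·r² + 22·r + 21.
The remaining quadratic factors as (r + 3)(5·r + 7).

(5·r + 7)·(r + 3)·(r + 5)·(r - 4)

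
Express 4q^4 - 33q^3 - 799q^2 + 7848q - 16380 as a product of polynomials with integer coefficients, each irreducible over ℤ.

Among the possible rational roots, q = 13/4 is a root, so (4q - 13) is a factor; dividing leaves q^3 - 5q^2 - 216q + 1260.
Continuing, q = -15 is a root, so (q + 15) divides it; the quotient is q^2 - 20q + 84.
The remaining quadratic factors as (q - 6)(q - 14).

(4q - 13)(q + 15)(q - 14)(q - 6)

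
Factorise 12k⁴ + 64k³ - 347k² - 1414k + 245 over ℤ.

Testing divisors of the constant over divisors of the leading coefficient, k = 1/6 is a root, so (6k - 1) is a factor; dividing leaves 2k³ + 11k² - 56k - 245.
Continuing, k = -7 is a root, so (k + 7) is a factor; dividing leaves 2k² - 3k - 35.
The remaining quadratic factors as (k - 5)(2k + 7).

(2k + 7)(6k - 1)(k + 7)(k - 5)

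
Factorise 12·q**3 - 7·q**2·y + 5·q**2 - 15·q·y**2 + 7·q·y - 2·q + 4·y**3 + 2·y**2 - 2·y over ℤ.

(3·q - 4·y + 2)·(4·q - y - 1)·(q + y)

Group: 3·q·(4·q**2 + 3·q·y - q - y**2 - y) + (-4·y + 2)·(4·q**2 + 3·q·y - q - y**2 - y); both groups contain (4·q**2 + 3·q·y - q - y**2 - y), so (3·q - 4·y + 2) is a factor with cofactor 4·q**2 + 3·q·y - q - y**2 - y.
The cofactor groups again: 4·q**2 + 3·q·y - q - y**2 - y = q·(4·q - y - 1) + y·(4·q - y - 1); both groups contain (4·q - y - 1), giving (q + y)·(4·q - y - 1).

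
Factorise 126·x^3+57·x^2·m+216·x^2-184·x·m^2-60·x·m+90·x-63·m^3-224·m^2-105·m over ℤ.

(6·x-7·m)·(7·x+9·m+5)·(3·x+m+3)

Group: 7·x·(18·x^2-15·x·m+18·x-7·m^2-21·m) + (9·m+5)·(18·x^2-15·x·m+18·x-7·m^2-21·m); both groups contain (18·x^2-15·x·m+18·x-7·m^2-21·m), so (7·x+9·m+5) is a factor with cofactor 18·x^2-15·x·m+18·x-7·m^2-21·m.
The cofactor groups again: 18·x^2-15·x·m+18·x-7·m^2-21·m = 3·x·(6·x-7·m) + (m+3)·(6·x-7·m); both groups contain (6·x-7·m), giving (3·x+m+3)·(6·x-7·m).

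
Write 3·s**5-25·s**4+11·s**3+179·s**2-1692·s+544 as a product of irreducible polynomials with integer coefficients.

(3·s-1)·(s+4)·(s-8)·(s**2-4·s+17)

Among the possible rational roots, s = 1/3 is a root, giving the factor (3·s-1) and quotient s**4-8·s**3+s**2+60·s-544.
Then s = 8 is a root, so (s-8) divides it; the quotient is s**3+s+68.
Next, s = -4 is a root, giving the factor (s+4) and quotient s**2-4·s+17.
The quadratic s**2-4·s+17 has discriminant -52 < 0 and is irreducible over ℤ.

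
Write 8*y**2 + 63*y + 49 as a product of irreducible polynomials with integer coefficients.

(8*y + 7)*(y + 7)

Need a pair with product 8·49 = 392 and sum 63: that's 7 and 56.
Split the middle term: 8*y**2 + 7*y + 56*y + 49 = y*(8*y + 7) + 7*(8*y + 7).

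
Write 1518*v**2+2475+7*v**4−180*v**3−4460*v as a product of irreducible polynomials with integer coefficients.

(7*v−5)*(v−11)*(v−5)*(v−9)

By the rational root theorem, v = 11 is a root, so (v−11) is a factor; dividing leaves 7*v**3−103*v**2+385*v−225.
Continuing, v = 5 is a root, so (v−5) divides it; the quotient is 7*v**2−68*v+45.
The remaining quadratic factors as (7*v−5)(v−9).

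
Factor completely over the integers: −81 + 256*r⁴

(4*r + 3)*(4*r − 3)*(16*r² + 9)

Write as (16*r²)² − (9)², then factor 16*r² − 9 once more.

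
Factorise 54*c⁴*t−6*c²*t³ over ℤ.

Pull out the common factor 6*c²*t; 9*c²−t² is a difference of squares.

6*c²*t*(3*c+t)*(3*c−t)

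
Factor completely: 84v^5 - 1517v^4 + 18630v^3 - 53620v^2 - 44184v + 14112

Among the possible rational roots, v = -6/7 is a root, so (7v + 6) is a factor; dividing leaves 12v^4 - 227v^3 + 2856v^2 - 10108v + 2352.
Continuing, v = 1/4 is a root, so (4v - 1) is a factor; dividing leaves 3v^3 - 56v^2 + 700v - 2352.
Next, v = 14/3 is a root, so (3v - 14) divides it; the quotient is v^2 - 14v + 168.
The quadratic v^2 - 14v + 168 has discriminant -476 < 0 and is irreducible over ℤ.

(3v - 14)(4v - 1)(7v + 6)(v^2 - 14v + 168)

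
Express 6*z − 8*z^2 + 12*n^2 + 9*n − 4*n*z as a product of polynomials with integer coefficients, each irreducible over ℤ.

(3*n + 2*z)*(4*n − 4*z + 3)

Group: 4*n*(3*n + 2*z) + (−4*z + 3)*(3*n + 2*z); both groups contain (3*n + 2*z).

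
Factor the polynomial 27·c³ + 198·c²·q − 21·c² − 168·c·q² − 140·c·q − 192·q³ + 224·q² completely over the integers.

Group: 3·c·(9·c² + 78·c·q − 7·c + 48·q² − 56·q) − 4·q·(9·c² + 78·c·q − 7·c + 48·q² − 56·q); both groups contain (9·c² + 78·c·q − 7·c + 48·q² − 56·q), so (3·c − 4·q) is a factor with cofactor 9·c² + 78·c·q − 7·c + 48·q² − 56·q.
The cofactor groups again: 9·c² + 78·c·q − 7·c + 48·q² − 56·q = 9·c·(c + 8·q) + (6·q − 7)·(c + 8·q); both groups contain (c + 8·q), giving (9·c + 6·q − 7)·(c + 8·q).

(3·c − 4·q)·(9·c + 6·q − 7)·(c + 8·q)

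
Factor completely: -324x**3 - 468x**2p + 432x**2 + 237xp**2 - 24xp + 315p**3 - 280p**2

Group: 6x(-54x**2 - 123xp + 72x - 63p**2 + 56p) - 5p(-54x**2 - 123xp + 72x - 63p**2 + 56p); both groups contain (-54x**2 - 123xp + 72x - 63p**2 + 56p), so (6x - 5p) is a factor with cofactor -54x**2 - 123xp + 72x - 63p**2 + 56p.
The cofactor groups again: -54x**2 - 123xp + 72x - 63p**2 + 56p = -6x(9x + 7p) + (-9p + 8)(9x + 7p); both groups contain (9x + 7p), giving -(6x + 9p - 8)(9x + 7p).

-(6x - 5p)(9x + 7p)(6x + 9p - 8)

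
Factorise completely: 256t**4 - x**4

Difference of squares twice: with A = 4t and B = x, A⁴ − B⁴ = (A² − B²)(A² + B²), and A² − B² factors again.

(4t + x)(4t - x)(16t**2 + x**2)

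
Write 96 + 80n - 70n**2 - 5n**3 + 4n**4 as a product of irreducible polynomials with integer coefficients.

Trying the rational-root candidates, n = 2 is a root, so (n - 2) divides it; the quotient is 4n**3 + 3n**2 - 64n - 48.
Next, n = -4 is a root, giving the factor (n + 4) and quotient 4n**2 - 13n - 12.
The remaining quadratic factors as (n - 4)(4n + 3).

(4n + 3)(n + 4)(n - 2)(n - 4)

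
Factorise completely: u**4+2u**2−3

Substitute w = u**2 to get a quadratic in w, then factor.
u**2+3 is irreducible over ℤ (always positive, so no real roots).
u**2−1 is a difference of squares.

(u+1)(u−1)(u**2+3)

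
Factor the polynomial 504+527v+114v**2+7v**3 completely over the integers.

(7v+9)(v+7)(v+8)

Among the possible rational roots, v = -8 is a root, so (v+8) divides it; the quotient is 7v**2+58v+63.
The remaining quadratic factors as (v+7)(7v+9).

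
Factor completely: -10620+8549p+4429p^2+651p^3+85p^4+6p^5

(6p-5)(p+4)(p+9)(p^2+2p+59)

Trying the rational-root candidates, p = -4 is a root, so (p+4) is a factor; dividing leaves 6p^4+61p^3+407p^2+2801p-2655.
Then p = 5/6 is a root, so (6p-5) divides it; the quotient is p^3+11p^2+77p+531.
Continuing, p = -9 is a root, giving the factor (p+9) and quotient p^2+2p+59.
The quadratic p^2+2p+59 has discriminant -232 < 0 and is irreducible over ℤ.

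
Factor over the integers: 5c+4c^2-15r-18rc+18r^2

Group: 3r(6r-4c-5) - c(6r-4c-5); both groups contain (6r-4c-5).

(6r-4c-5)(3r-c)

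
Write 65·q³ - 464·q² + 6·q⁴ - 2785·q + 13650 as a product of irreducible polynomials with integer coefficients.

By the rational root theorem, q = -13 is a root, so (q + 13) is a factor; dividing leaves 6·q³ - 13·q² - 295·q + 1050.
Continuing, q = 5 is a root, giving the factor (q - 5) and quotient 6·q² + 17·q - 210.
The remaining quadratic factors as (3·q - 14)(2·q + 15).

(2·q + 15)·(3·q - 14)·(q + 13)·(q - 5)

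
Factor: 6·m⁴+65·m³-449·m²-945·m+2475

(2·m-11)·(3·m-5)·(m+15)·(m+3)

Testing divisors of the constant over divisors of the leading coefficient, m = 5/3 is a root, so (3·m-5) divides it; the quotient is 2·m³+25·m²-108·m-495.
Then m = -15 is a root, so (m+15) divides it; the quotient is 2·m²-5·m-33.
The remaining quadratic factors as (2·m-11)(m+3).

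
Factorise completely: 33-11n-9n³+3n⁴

(n-3)(3n³-11)

Group as (3n⁴-11n) + (-9n³+33) = n(3n³-11) - 3(3n³-11).
Both groups share the factor (3n³-11).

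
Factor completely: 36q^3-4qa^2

4q(3q-a)(3q+a)

Every term has a factor of 4q. Then 9q^2-a^2 = (3q)² − (a)².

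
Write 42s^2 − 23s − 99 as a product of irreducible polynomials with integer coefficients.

(6s − 11)(7s + 9)

Need a pair with product 42·(−99) = −4158 and sum −23: that's −77 and 54.
Split the middle term: 42s^2 − 77s + 54s − 99 = 7s(6s − 11) + 9(6s − 11).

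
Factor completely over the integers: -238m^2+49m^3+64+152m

(7m+2)(7m-8)(m-4)

Among the possible rational roots, m = 8/7 is a root, so (7m-8) divides it; the quotient is 7m^2-26m-8.
The remaining quadratic factors as (7m+2)(m-4).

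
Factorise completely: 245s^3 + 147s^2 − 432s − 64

By the rational root theorem, s = 8/7 is a root, giving the factor (7s − 8) and quotient 35s^2 + 61s + 8.
The remaining quadratic factors as (7s + 1)(5s + 8).

(5s + 8)(7s + 1)(7s − 8)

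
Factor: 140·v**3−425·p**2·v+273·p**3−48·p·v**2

Group: 13·p·(21·p**2−44·p·v+20·v**2) + 7·v·(21·p**2−44·p·v+20·v**2); both groups contain (21·p**2−44·p·v+20·v**2), so (13·p+7·v) is a factor with cofactor 21·p**2−44·p·v+20·v**2.
The cofactor groups again: 21·p**2−44·p·v+20·v**2 = 7·p·(3·p−2·v) − 10·v·(3·p−2·v); both groups contain (3·p−2·v), giving (7·p−10·v)·(3·p−2·v).

(13·p+7·v)·(3·p−2·v)·(7·p−10·v)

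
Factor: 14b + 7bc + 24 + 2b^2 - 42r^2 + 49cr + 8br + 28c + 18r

(2b + 7c - 6r + 6)(b + 7r + 4)

Group: 2b(b + 7r + 4) + (7c - 6r + 6)(b + 7r + 4); both groups contain (b + 7r + 4).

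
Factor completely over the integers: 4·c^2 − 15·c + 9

Need a pair with product 4·9 = 36 and sum −15: that's −3 and −12.
Split the middle term: 4·c^2 − 3·c − 12·c + 9 = c·(4·c − 3) − 3·(4·c − 3).

(4·c − 3)·(c − 3)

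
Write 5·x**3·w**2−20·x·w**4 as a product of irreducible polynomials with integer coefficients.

Pull out the common factor 5·x·w**2; x**2−4·w**2 is a difference of squares.

5·w**2·x·(x−2·w)·(x+2·w)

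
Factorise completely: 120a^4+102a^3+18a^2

6a^2(4a+1)(5a+3)

Pull out the common factor 6a^2, then factor the remaining trinomial.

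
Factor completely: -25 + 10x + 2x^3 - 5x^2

Group as (2x^3 + 10x) + (-5x^2 - 25) = 2x(x^2 + 5) - 5(x^2 + 5).
Both groups share the factor (x^2 + 5).

(2x - 5)(x^2 + 5)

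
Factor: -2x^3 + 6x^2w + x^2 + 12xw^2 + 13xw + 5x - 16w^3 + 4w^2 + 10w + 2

Group: x(-2x^2 - 2xw - 3x + 4w^2 - 3w - 1) + (-4w - 2)(-2x^2 - 2xw - 3x + 4w^2 - 3w - 1); both groups contain (-2x^2 - 2xw - 3x + 4w^2 - 3w - 1), so (x - 4w - 2) is a factor with cofactor -2x^2 - 2xw - 3x + 4w^2 - 3w - 1.
The cofactor groups again: -2x^2 - 2xw - 3x + 4w^2 - 3w - 1 = -x(2x + 4w + 1) + (w - 1)(2x + 4w + 1); both groups contain (2x + 4w + 1), giving -(x - w + 1)(2x + 4w + 1).

-(x - 4w - 2)(x - w + 1)(2x + 4w + 1)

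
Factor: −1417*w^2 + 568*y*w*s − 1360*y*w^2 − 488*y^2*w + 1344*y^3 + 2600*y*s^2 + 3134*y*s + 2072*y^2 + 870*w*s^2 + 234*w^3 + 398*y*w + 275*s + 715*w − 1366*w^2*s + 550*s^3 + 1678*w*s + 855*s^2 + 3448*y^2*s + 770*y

Group: 12*y*(112*y^2 − 22*y*w + 194*y*s + 70*y − 117*w^2 + 98*w*s + 65*w + 55*s^2 + 25*s) + (−2*w + 10*s + 11)*(112*y^2 − 22*y*w + 194*y*s + 70*y − 117*w^2 + 98*w*s + 65*w + 55*s^2 + 25*s); both groups contain (112*y^2 − 22*y*w + 194*y*s + 70*y − 117*w^2 + 98*w*s + 65*w + 55*s^2 + 25*s), so (12*y − 2*w + 10*s + 11) is a factor with cofactor 112*y^2 − 22*y*w + 194*y*s + 70*y − 117*w^2 + 98*w*s + 65*w + 55*s^2 + 25*s.
The cofactor groups again: 112*y^2 − 22*y*w + 194*y*s + 70*y − 117*w^2 + 98*w*s + 65*w + 55*s^2 + 25*s = 8*y*(14*y + 13*w + 5*s) + (−9*w + 11*s + 5)*(14*y + 13*w + 5*s); both groups contain (14*y + 13*w + 5*s), giving (8*y − 9*w + 11*s + 5)*(14*y + 13*w + 5*s).

(12*y − 2*w + 10*s + 11)*(8*y − 9*w + 11*s + 5)*(14*y + 13*w + 5*s)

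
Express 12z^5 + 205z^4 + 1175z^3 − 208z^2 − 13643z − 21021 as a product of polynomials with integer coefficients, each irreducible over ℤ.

(3z + 7)(4z − 13)(z + 3)(z^2 + 15z + 77)

Trying the rational-root candidates, z = −3 is a root, so (z + 3) divides it; the quotient is 12z^4 + 169z^3 + 668z^2 − 2212z − 7007.
Continuing, z = 13/4 is a root, giving the factor (4z − 13) and quotient 3z^3 + 52z^2 + 336z + 539.
Then z = −7/3 is a root, so (3z + 7) divides it; the quotient is z^2 + 15z + 77.
The quadratic z^2 + 15z + 77 has discriminant −83 < 0 and is irreducible over ℤ.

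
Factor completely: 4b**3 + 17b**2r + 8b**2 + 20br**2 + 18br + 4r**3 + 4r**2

(4b + r)(b + 2r)(b + 2r + 2)

Group: b(4b**2 + 9br + 2r**2) + (2r + 2)(4b**2 + 9br + 2r**2); both groups contain (4b**2 + 9br + 2r**2), so (b + 2r + 2) is a factor with cofactor 4b**2 + 9br + 2r**2.
The cofactor groups again: 4b**2 + 9br + 2r**2 = b(4b + r) + 2r(4b + r); both groups contain (4b + r), giving (b + 2r)(4b + r).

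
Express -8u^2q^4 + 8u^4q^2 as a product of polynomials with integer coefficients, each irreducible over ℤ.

8q^2u^2(u - q)(u + q)

Pull out the common factor 8u^2q^2; u^2 - q^2 is a difference of squares.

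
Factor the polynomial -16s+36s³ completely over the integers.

4s(3s+2)(3s-2)

Factor out 4s, leaving 9s²-4, which is a difference of two squares.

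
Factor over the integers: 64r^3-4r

Pull out the common factor 4r; 16r^2-1 is a difference of squares.

4r(4r+1)(4r-1)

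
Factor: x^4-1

(x+1)(x-1)(x^2+1)

Substitute u = x^2 to get a quadratic in u, then factor.
x^2+1 is irreducible over ℤ (sum of squares).
x^2-1 is a difference of squares.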